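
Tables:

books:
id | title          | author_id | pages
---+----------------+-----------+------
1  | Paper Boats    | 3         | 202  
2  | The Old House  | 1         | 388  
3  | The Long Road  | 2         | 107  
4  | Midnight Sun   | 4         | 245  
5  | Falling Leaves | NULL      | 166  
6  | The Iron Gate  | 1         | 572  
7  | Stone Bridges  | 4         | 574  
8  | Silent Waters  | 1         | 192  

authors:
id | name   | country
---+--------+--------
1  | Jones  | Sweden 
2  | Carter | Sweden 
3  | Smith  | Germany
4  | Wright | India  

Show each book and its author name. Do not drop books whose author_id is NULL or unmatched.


LEFT JOIN keeps every row from books (the left table); where author_id has no match in authors, the author columns become NULL. Walk through each book:
  - book 1 (Paper Boats): author_id=3 -> matches Smith
  - book 2 (The Old House): author_id=1 -> matches Jones
  - book 3 (The Long Road): author_id=2 -> matches Carter
  - book 4 (Midnight Sun): author_id=4 -> matches Wright
  - book 5 (Falling Leaves): author_id=NULL, no match -> kept with NULL
  - book 6 (The Iron Gate): author_id=1 -> matches Jones
  - book 7 (Stone Bridges): author_id=4 -> matches Wright
  - book 8 (Silent Waters): author_id=1 -> matches Jones
All 8 rows appear; 1 has NULL author.

SQL:
SELECT a.title, b.name AS author
FROM books a
LEFT JOIN authors b ON a.author_id = b.id

Result:
title          | author
---------------+-------
Paper Boats    | Smith 
The Old House  | Jones 
The Long Road  | Carter
Midnight Sun   | Wright
Falling Leaves | NULL  
The Iron Gate  | Jones 
Stone Bridges  | Wright
Silent Waters  | Jones 


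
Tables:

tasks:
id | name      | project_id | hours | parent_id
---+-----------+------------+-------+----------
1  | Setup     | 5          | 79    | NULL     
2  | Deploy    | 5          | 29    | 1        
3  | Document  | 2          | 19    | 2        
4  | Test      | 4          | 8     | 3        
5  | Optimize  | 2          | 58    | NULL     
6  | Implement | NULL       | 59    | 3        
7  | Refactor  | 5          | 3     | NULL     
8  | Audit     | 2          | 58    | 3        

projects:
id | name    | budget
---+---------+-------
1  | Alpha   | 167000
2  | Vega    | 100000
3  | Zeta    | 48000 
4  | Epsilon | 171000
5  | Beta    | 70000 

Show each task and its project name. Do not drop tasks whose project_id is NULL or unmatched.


LEFT JOIN keeps every row from tasks (the left table); where project_id has no match in projects, the project columns become NULL. Walk through each task:
  - task 1 (Setup): project_id=5 -> matches Beta
  - task 2 (Deploy): project_id=5 -> matches Beta
  - task 3 (Document): project_id=2 -> matches Vega
  - task 4 (Test): project_id=4 -> matches Epsilon
  - task 5 (Optimize): project_id=2 -> matches Vega
  - task 6 (Implement): project_id=NULL, no match -> kept with NULL
  - task 7 (Refactor): project_id=5 -> matches Beta
  - task 8 (Audit): project_id=2 -> matches Vega
All 8 rows appear; 1 has NULL project.

SQL:
SELECT a.name, b.name AS project
FROM tasks a
LEFT JOIN projects b ON a.project_id = b.id

Result:
name      | project
----------+--------
Setup     | Beta   
Deploy    | Beta   
Document  | Vega   
Test      | Epsilon
Optimize  | Vega   
Implement | NULL   
Refactor  | Beta   
Audit     | Vega   


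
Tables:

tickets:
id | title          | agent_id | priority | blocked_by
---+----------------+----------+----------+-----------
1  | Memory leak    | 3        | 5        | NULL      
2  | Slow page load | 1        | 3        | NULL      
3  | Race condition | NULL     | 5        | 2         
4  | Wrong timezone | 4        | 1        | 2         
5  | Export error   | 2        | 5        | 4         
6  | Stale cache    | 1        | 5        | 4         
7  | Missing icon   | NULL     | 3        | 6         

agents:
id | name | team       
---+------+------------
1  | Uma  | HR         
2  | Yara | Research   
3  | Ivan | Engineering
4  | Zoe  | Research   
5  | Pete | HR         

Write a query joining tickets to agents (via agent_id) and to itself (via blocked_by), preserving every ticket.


Two LEFT JOINs from the same base table tickets: one to agents via agent_id, one to tickets itself via blocked_by. Both are LEFT so every ticket is preserved.
Match against agents:
  - ticket 1 (Memory leak): agent_id=3 -> matches Ivan
  - ticket 2 (Slow page load): agent_id=1 -> matches Uma
  - ticket 3 (Race condition): agent_id=NULL, no match -> kept with NULL
  - ticket 4 (Wrong timezone): agent_id=4 -> matches Zoe
  - ticket 5 (Export error): agent_id=2 -> matches Yara
  - ticket 6 (Stale cache): agent_id=1 -> matches Uma
  - ticket 7 (Missing icon): agent_id=NULL, no match -> kept with NULL
Match against tickets (self):
  - ticket 1 (Memory leak): blocked_by=NULL -> NULL
  - ticket 2 (Slow page load): blocked_by=NULL -> NULL
  - ticket 3 (Race condition): blocked_by=2 -> Slow page load
  - ticket 4 (Wrong timezone): blocked_by=2 -> Slow page load
  - ticket 5 (Export error): blocked_by=4 -> Wrong timezone
  - ticket 6 (Stale cache): blocked_by=4 -> Wrong timezone
  - ticket 7 (Missing icon): blocked_by=6 -> Stale cache

SQL:
SELECT a.title, b.name AS agent, c.title AS blocked_by
FROM tickets a
LEFT JOIN agents b ON a.agent_id = b.id
LEFT JOIN tickets c ON a.blocked_by = c.id

Result:
title          | agent | blocked_by    
---------------+-------+---------------
Memory leak    | Ivan  | NULL          
Slow page load | Uma   | NULL          
Race condition | NULL  | Slow page load
Wrong timezone | Zoe   | Slow page load
Export error   | Yara  | Wrong timezone
Stale cache    | Uma   | Wrong timezone
Missing icon   | NULL  | Stale cache   


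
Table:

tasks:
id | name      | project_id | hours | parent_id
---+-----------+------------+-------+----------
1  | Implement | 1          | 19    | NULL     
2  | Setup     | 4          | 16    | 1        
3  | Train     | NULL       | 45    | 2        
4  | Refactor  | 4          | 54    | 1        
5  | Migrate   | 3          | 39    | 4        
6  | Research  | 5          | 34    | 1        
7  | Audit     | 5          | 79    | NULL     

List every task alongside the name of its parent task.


This is a self-join: tasks is joined to a second copy of itself, matching each row's parent_id to another row's id. Use LEFT JOIN so rows with parent_id=NULL are kept.
  - task 1 (Implement): parent_id=NULL -> NULL
  - task 2 (Setup): parent_id=1 -> Implement
  - task 3 (Train): parent_id=2 -> Setup
  - task 4 (Refactor): parent_id=1 -> Implement
  - task 5 (Migrate): parent_id=4 -> Refactor
  - task 6 (Research): parent_id=1 -> Implement
  - task 7 (Audit): parent_id=NULL -> NULL

SQL:
SELECT a.name AS item, b.name AS parent
FROM tasks a
LEFT JOIN tasks b ON a.parent_id = b.id

Result:
item      | parent   
----------+----------
Implement | NULL     
Setup     | Implement
Train     | Setup    
Refactor  | Implement
Migrate   | Refactor 
Research  | Implement
Audit     | NULL     


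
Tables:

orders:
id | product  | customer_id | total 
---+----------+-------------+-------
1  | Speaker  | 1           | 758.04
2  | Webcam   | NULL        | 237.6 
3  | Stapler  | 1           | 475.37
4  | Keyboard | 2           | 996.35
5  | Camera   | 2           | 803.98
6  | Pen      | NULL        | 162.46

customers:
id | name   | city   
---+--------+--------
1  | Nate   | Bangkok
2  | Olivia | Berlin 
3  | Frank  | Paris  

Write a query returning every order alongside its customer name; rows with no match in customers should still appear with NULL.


LEFT JOIN keeps every row from orders (the left table); where customer_id has no match in customers, the customer columns become NULL. Walk through each order:
  - order 1 (Speaker): customer_id=1 -> matches Nate
  - order 2 (Webcam): customer_id=NULL, no match -> kept with NULL
  - order 3 (Stapler): customer_id=1 -> matches Nate
  - order 4 (Keyboard): customer_id=2 -> matches Olivia
  - order 5 (Camera): customer_id=2 -> matches Olivia
  - order 6 (Pen): customer_id=NULL, no match -> kept with NULL
All 6 rows appear; 2 have NULL customer.

SQL:
SELECT a.product, b.name AS customer
FROM orders a
LEFT JOIN customers b ON a.customer_id = b.id

Result:
product  | customer
---------+---------
Speaker  | Nate    
Webcam   | NULL    
Stapler  | Nate    
Keyboard | Olivia  
Camera   | Olivia  
Pen      | NULL    


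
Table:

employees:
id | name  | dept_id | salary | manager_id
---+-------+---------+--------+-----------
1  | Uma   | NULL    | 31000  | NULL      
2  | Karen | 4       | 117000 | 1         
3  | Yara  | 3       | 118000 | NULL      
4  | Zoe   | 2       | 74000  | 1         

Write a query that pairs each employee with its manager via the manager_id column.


This is a self-join: employees is joined to a second copy of itself, matching each row's manager_id to another row's id. Use LEFT JOIN so rows with manager_id=NULL are kept.
  - employee 1 (Uma): manager_id=NULL -> NULL
  - employee 2 (Karen): manager_id=1 -> Uma
  - employee 3 (Yara): manager_id=NULL -> NULL
  - employee 4 (Zoe): manager_id=1 -> Uma

SQL:
SELECT a.name AS item, b.name AS manager
FROM employees a
LEFT JOIN employees b ON a.manager_id = b.id

Result:
item  | manager
------+--------
Uma   | NULL   
Karen | Uma    
Yara  | NULL   
Zoe   | Uma    


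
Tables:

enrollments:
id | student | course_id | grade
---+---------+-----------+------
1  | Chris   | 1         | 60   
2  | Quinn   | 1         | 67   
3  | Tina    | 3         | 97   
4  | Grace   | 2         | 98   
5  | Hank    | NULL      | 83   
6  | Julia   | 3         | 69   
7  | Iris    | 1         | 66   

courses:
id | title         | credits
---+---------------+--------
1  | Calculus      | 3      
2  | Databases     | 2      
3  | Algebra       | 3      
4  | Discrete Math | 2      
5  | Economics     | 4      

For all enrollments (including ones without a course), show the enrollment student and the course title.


LEFT JOIN keeps every row from enrollments (the left table); where course_id has no match in courses, the course columns become NULL. Walk through each enrollment:
  - enrollment 1 (Chris): course_id=1 -> matches Calculus
  - enrollment 2 (Quinn): course_id=1 -> matches Calculus
  - enrollment 3 (Tina): course_id=3 -> matches Algebra
  - enrollment 4 (Grace): course_id=2 -> matches Databases
  - enrollment 5 (Hank): course_id=NULL, no match -> kept with NULL
  - enrollment 6 (Julia): course_id=3 -> matches Algebra
  - enrollment 7 (Iris): course_id=1 -> matches Calculus
All 7 rows appear; 1 has NULL course.

SQL:
SELECT a.student, b.title AS course
FROM enrollments a
LEFT JOIN courses b ON a.course_id = b.id

Result:
student | course   
--------+----------
Chris   | Calculus 
Quinn   | Calculus 
Tina    | Algebra  
Grace   | Databases
Hank    | NULL     
Julia   | Algebra  
Iris    | Calculus 


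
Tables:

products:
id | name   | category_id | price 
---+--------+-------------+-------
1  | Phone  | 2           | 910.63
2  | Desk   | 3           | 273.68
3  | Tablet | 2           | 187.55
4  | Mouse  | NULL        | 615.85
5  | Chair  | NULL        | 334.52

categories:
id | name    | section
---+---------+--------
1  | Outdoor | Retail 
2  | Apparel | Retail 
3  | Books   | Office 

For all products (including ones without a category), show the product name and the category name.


LEFT JOIN keeps every row from products (the left table); where category_id has no match in categories, the category columns become NULL. Walk through each product:
  - product 1 (Phone): category_id=2 -> matches Apparel
  - product 2 (Desk): category_id=3 -> matches Books
  - product 3 (Tablet): category_id=2 -> matches Apparel
  - product 4 (Mouse): category_id=NULL, no match -> kept with NULL
  - product 5 (Chair): category_id=NULL, no match -> kept with NULL
All 5 rows appear; 2 have NULL category.

SQL:
SELECT a.name, b.name AS category
FROM products a
LEFT JOIN categories b ON a.category_id = b.id

Result:
name   | category
-------+---------
Phone  | Apparel 
Desk   | Books   
Tablet | Apparel 
Mouse  | NULL    
Chair  | NULL    


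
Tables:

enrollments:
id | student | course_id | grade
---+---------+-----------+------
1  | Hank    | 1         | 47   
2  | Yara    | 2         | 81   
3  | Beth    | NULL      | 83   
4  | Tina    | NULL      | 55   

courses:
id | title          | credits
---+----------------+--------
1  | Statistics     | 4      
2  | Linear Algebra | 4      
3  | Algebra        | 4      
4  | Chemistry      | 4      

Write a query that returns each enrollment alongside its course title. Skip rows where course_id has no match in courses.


INNER JOIN keeps only enrollments rows whose course_id matches an id in courses. Walk through each enrollment:
  - enrollment 1 (Hank): course_id=1 -> matches Statistics
  - enrollment 2 (Yara): course_id=2 -> matches Linear Algebra
  - enrollment 3 (Beth): course_id=NULL, no match -> dropped
  - enrollment 4 (Tina): course_id=NULL, no match -> dropped
So 2 of 4 rows are dropped.

SQL:
SELECT a.student, b.title AS course
FROM enrollments a
INNER JOIN courses b ON a.course_id = b.id

Result:
student | course        
--------+---------------
Hank    | Statistics    
Yara    | Linear Algebra


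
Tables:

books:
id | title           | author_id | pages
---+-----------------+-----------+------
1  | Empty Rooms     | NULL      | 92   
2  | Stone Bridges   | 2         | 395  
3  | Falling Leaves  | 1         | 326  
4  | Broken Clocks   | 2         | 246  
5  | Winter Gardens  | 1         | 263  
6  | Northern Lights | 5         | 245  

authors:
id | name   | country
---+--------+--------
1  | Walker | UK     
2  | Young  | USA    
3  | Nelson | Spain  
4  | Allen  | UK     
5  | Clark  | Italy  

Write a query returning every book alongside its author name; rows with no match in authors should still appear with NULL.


LEFT JOIN keeps every row from books (the left table); where author_id has no match in authors, the author columns become NULL. Walk through each book:
  - book 1 (Empty Rooms): author_id=NULL, no match -> kept with NULL
  - book 2 (Stone Bridges): author_id=2 -> matches Young
  - book 3 (Falling Leaves): author_id=1 -> matches Walker
  - book 4 (Broken Clocks): author_id=2 -> matches Young
  - book 5 (Winter Gardens): author_id=1 -> matches Walker
  - book 6 (Northern Lights): author_id=5 -> matches Clark
All 6 rows appear; 1 has NULL author.

SQL:
SELECT a.title, b.name AS author
FROM books a
LEFT JOIN authors b ON a.author_id = b.id

Result:
title           | author
----------------+-------
Empty Rooms     | NULL  
Stone Bridges   | Young 
Falling Leaves  | Walker
Broken Clocks   | Young 
Winter Gardens  | Walker
Northern Lights | Clark 


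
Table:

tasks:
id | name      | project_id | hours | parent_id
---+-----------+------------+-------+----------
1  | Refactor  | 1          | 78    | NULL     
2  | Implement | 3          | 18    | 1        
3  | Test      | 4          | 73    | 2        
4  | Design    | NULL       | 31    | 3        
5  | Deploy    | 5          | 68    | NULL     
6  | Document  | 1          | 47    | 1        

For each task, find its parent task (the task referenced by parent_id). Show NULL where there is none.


This is a self-join: tasks is joined to a second copy of itself, matching each row's parent_id to another row's id. Use LEFT JOIN so rows with parent_id=NULL are kept.
  - task 1 (Refactor): parent_id=NULL -> NULL
  - task 2 (Implement): parent_id=1 -> Refactor
  - task 3 (Test): parent_id=2 -> Implement
  - task 4 (Design): parent_id=3 -> Test
  - task 5 (Deploy): parent_id=NULL -> NULL
  - task 6 (Document): parent_id=1 -> Refactor

SQL:
SELECT a.name AS item, b.name AS parent
FROM tasks a
LEFT JOIN tasks b ON a.parent_id = b.id

Result:
item      | parent   
----------+----------
Refactor  | NULL     
Implement | Refactor 
Test      | Implement
Design    | Test     
Deploy    | NULL     
Document  | Refactor 


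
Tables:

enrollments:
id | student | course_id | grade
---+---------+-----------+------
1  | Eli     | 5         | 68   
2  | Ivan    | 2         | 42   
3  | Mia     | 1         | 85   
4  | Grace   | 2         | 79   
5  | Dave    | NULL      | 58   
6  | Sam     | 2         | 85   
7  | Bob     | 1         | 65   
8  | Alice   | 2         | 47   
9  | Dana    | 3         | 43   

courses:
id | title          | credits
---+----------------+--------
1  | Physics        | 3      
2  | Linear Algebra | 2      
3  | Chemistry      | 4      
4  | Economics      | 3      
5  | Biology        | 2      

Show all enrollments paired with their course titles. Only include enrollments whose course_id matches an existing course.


INNER JOIN keeps only enrollments rows whose course_id matches an id in courses. Walk through each enrollment:
  - enrollment 1 (Eli): course_id=5 -> matches Biology
  - enrollment 2 (Ivan): course_id=2 -> matches Linear Algebra
  - enrollment 3 (Mia): course_id=1 -> matches Physics
  - enrollment 4 (Grace): course_id=2 -> matches Linear Algebra
  - enrollment 5 (Dave): course_id=NULL, no match -> dropped
  - enrollment 6 (Sam): course_id=2 -> matches Linear Algebra
  - enrollment 7 (Bob): course_id=1 -> matches Physics
  - enrollment 8 (Alice): course_id=2 -> matches Linear Algebra
  - enrollment 9 (Dana): course_id=3 -> matches Chemistry
So 1 of 9 rows is dropped.

SQL:
SELECT a.student, b.title AS course
FROM enrollments a
INNER JOIN courses b ON a.course_id = b.id

Result:
student | course        
--------+---------------
Eli     | Biology       
Ivan    | Linear Algebra
Mia     | Physics       
Grace   | Linear Algebra
Sam     | Linear Algebra
Bob     | Physics       
Alice   | Linear Algebra
Dana    | Chemistry     


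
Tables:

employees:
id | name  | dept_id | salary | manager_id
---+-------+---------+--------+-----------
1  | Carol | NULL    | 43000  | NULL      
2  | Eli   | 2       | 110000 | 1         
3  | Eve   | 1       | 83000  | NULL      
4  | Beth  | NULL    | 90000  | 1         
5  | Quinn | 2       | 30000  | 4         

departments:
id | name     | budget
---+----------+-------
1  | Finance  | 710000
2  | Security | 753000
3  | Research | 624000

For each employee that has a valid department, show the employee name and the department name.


INNER JOIN keeps only employees rows whose dept_id matches an id in departments. Walk through each employee:
  - employee 1 (Carol): dept_id=NULL, no match -> dropped
  - employee 2 (Eli): dept_id=2 -> matches Security
  - employee 3 (Eve): dept_id=1 -> matches Finance
  - employee 4 (Beth): dept_id=NULL, no match -> dropped
  - employee 5 (Quinn): dept_id=2 -> matches Security
So 2 of 5 rows are dropped.

SQL:
SELECT a.name, b.name AS department
FROM employees a
INNER JOIN departments b ON a.dept_id = b.id

Result:
name  | department
------+-----------
Eli   | Security  
Eve   | Finance   
Quinn | Security  


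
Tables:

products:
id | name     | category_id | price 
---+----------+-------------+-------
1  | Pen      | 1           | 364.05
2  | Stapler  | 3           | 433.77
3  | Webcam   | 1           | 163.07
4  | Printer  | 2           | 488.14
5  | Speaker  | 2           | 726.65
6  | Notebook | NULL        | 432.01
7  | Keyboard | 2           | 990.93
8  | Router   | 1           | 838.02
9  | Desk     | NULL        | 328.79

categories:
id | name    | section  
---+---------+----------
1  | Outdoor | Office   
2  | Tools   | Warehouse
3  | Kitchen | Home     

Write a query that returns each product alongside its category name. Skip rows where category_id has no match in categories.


INNER JOIN keeps only products rows whose category_id matches an id in categories. Walk through each product:
  - product 1 (Pen): category_id=1 -> matches Outdoor
  - product 2 (Stapler): category_id=3 -> matches Kitchen
  - product 3 (Webcam): category_id=1 -> matches Outdoor
  - product 4 (Printer): category_id=2 -> matches Tools
  - product 5 (Speaker): category_id=2 -> matches Tools
  - product 6 (Notebook): category_id=NULL, no match -> dropped
  - product 7 (Keyboard): category_id=2 -> matches Tools
  - product 8 (Router): category_id=1 -> matches Outdoor
  - product 9 (Desk): category_id=NULL, no match -> dropped
So 2 of 9 rows are dropped.

SQL:
SELECT a.name, b.name AS category
FROM products a
INNER JOIN categories b ON a.category_id = b.id

Result:
name     | category
---------+---------
Pen      | Outdoor 
Stapler  | Kitchen 
Webcam   | Outdoor 
Printer  | Tools   
Speaker  | Tools   
Keyboard | Tools   
Router   | Outdoor 


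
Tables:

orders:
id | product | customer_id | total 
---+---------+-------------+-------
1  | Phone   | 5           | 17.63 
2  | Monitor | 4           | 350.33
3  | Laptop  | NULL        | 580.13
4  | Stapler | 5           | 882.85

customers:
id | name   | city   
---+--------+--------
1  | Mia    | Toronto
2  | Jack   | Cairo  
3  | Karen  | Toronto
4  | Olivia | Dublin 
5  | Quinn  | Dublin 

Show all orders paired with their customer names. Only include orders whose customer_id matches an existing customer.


INNER JOIN keeps only orders rows whose customer_id matches an id in customers. Walk through each order:
  - order 1 (Phone): customer_id=5 -> matches Quinn
  - order 2 (Monitor): customer_id=4 -> matches Olivia
  - order 3 (Laptop): customer_id=NULL, no match -> dropped
  - order 4 (Stapler): customer_id=5 -> matches Quinn
So 1 of 4 rows is dropped.

SQL:
SELECT a.product, b.name AS customer
FROM orders a
INNER JOIN customers b ON a.customer_id = b.id

Result:
product | customer
--------+---------
Phone   | Quinn   
Monitor | Olivia  
Stapler | Quinn   


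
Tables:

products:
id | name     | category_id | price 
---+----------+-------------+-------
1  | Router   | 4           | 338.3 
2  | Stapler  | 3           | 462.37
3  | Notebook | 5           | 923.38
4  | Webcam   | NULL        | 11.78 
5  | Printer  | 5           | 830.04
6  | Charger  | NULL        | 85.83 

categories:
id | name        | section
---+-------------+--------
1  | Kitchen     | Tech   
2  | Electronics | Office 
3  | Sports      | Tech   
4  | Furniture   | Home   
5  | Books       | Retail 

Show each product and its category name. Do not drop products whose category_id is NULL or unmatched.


LEFT JOIN keeps every row from products (the left table); where category_id has no match in categories, the category columns become NULL. Walk through each product:
  - product 1 (Router): category_id=4 -> matches Furniture
  - product 2 (Stapler): category_id=3 -> matches Sports
  - product 3 (Notebook): category_id=5 -> matches Books
  - product 4 (Webcam): category_id=NULL, no match -> kept with NULL
  - product 5 (Printer): category_id=5 -> matches Books
  - product 6 (Charger): category_id=NULL, no match -> kept with NULL
All 6 rows appear; 2 have NULL category.

SQL:
SELECT a.name, b.name AS category
FROM products a
LEFT JOIN categories b ON a.category_id = b.id

Result:
name     | category 
---------+----------
Router   | Furniture
Stapler  | Sports   
Notebook | Books    
Webcam   | NULL     
Printer  | Books    
Charger  | NULL     


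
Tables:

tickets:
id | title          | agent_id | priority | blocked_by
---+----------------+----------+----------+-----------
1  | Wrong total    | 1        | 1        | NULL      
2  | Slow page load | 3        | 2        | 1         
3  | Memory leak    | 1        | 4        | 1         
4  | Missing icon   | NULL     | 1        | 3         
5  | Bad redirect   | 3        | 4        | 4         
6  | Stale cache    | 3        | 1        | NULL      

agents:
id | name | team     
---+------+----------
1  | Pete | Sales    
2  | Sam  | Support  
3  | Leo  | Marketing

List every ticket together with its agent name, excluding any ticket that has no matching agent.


INNER JOIN keeps only tickets rows whose agent_id matches an id in agents. Walk through each ticket:
  - ticket 1 (Wrong total): agent_id=1 -> matches Pete
  - ticket 2 (Slow page load): agent_id=3 -> matches Leo
  - ticket 3 (Memory leak): agent_id=1 -> matches Pete
  - ticket 4 (Missing icon): agent_id=NULL, no match -> dropped
  - ticket 5 (Bad redirect): agent_id=3 -> matches Leo
  - ticket 6 (Stale cache): agent_id=3 -> matches Leo
So 1 of 6 rows is dropped.

SQL:
SELECT a.title, b.name AS agent
FROM tickets a
INNER JOIN agents b ON a.agent_id = b.id

Result:
title          | agent
---------------+------
Wrong total    | Pete 
Slow page load | Leo  
Memory leak    | Pete 
Bad redirect   | Leo  
Stale cache    | Leo  


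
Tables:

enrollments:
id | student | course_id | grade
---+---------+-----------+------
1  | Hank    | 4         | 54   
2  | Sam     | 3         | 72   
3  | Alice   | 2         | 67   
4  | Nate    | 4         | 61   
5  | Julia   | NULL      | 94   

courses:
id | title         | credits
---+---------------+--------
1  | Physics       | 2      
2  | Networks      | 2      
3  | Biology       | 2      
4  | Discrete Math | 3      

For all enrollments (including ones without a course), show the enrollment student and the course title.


LEFT JOIN keeps every row from enrollments (the left table); where course_id has no match in courses, the course columns become NULL. Walk through each enrollment:
  - enrollment 1 (Hank): course_id=4 -> matches Discrete Math
  - enrollment 2 (Sam): course_id=3 -> matches Biology
  - enrollment 3 (Alice): course_id=2 -> matches Networks
  - enrollment 4 (Nate): course_id=4 -> matches Discrete Math
  - enrollment 5 (Julia): course_id=NULL, no match -> kept with NULL
All 5 rows appear; 1 has NULL course.

SQL:
SELECT a.student, b.title AS course
FROM enrollments a
LEFT JOIN courses b ON a.course_id = b.id

Result:
student | course       
--------+--------------
Hank    | Discrete Math
Sam     | Biology      
Alice   | Networks     
Nate    | Discrete Math
Julia   | NULL         


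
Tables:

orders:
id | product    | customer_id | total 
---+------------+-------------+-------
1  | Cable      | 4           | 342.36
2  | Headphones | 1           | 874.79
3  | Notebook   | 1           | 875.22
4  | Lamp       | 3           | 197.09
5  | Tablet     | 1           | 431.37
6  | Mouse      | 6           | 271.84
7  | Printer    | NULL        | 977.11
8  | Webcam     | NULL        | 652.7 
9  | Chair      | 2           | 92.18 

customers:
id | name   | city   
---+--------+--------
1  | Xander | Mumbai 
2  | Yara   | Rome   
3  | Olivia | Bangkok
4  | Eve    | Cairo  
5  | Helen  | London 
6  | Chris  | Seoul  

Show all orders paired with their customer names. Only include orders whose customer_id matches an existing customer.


INNER JOIN keeps only orders rows whose customer_id matches an id in customers. Walk through each order:
  - order 1 (Cable): customer_id=4 -> matches Eve
  - order 2 (Headphones): customer_id=1 -> matches Xander
  - order 3 (Notebook): customer_id=1 -> matches Xander
  - order 4 (Lamp): customer_id=3 -> matches Olivia
  - order 5 (Tablet): customer_id=1 -> matches Xander
  - order 6 (Mouse): customer_id=6 -> matches Chris
  - order 7 (Printer): customer_id=NULL, no match -> dropped
  - order 8 (Webcam): customer_id=NULL, no match -> dropped
  - order 9 (Chair): customer_id=2 -> matches Yara
So 2 of 9 rows are dropped.

SQL:
SELECT a.product, b.name AS customer
FROM orders a
INNER JOIN customers b ON a.customer_id = b.id

Result:
product    | customer
-----------+---------
Cable      | Eve     
Headphones | Xander  
Notebook   | Xander  
Lamp       | Olivia  
Tablet     | Xander  
Mouse      | Chris   
Chair      | Yara    


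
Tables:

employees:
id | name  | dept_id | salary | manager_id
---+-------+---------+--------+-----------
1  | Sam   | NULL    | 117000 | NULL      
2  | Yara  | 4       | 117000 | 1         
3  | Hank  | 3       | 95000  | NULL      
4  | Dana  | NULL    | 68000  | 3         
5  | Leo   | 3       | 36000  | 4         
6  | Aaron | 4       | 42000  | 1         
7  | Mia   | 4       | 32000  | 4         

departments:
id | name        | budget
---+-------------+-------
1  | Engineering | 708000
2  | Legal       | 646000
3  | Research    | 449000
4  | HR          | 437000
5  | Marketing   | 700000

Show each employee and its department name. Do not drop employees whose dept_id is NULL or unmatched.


LEFT JOIN keeps every row from employees (the left table); where dept_id has no match in departments, the department columns become NULL. Walk through each employee:
  - employee 1 (Sam): dept_id=NULL, no match -> kept with NULL
  - employee 2 (Yara): dept_id=4 -> matches HR
  - employee 3 (Hank): dept_id=3 -> matches Research
  - employee 4 (Dana): dept_id=NULL, no match -> kept with NULL
  - employee 5 (Leo): dept_id=3 -> matches Research
  - employee 6 (Aaron): dept_id=4 -> matches HR
  - employee 7 (Mia): dept_id=4 -> matches HR
All 7 rows appear; 2 have NULL department.

SQL:
SELECT a.name, b.name AS department
FROM employees a
LEFT JOIN departments b ON a.dept_id = b.id

Result:
name  | department
------+-----------
Sam   | NULL      
Yara  | HR        
Hank  | Research  
Dana  | NULL      
Leo   | Research  
Aaron | HR        
Mia   | HR        


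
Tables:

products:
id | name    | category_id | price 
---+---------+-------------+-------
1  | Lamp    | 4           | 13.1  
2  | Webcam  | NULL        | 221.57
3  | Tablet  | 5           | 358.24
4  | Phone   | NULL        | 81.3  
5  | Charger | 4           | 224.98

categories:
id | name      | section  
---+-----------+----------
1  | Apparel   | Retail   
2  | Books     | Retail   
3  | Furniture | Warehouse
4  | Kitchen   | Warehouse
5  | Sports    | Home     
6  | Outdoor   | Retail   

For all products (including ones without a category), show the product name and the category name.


LEFT JOIN keeps every row from products (the left table); where category_id has no match in categories, the category columns become NULL. Walk through each product:
  - product 1 (Lamp): category_id=4 -> matches Kitchen
  - product 2 (Webcam): category_id=NULL, no match -> kept with NULL
  - product 3 (Tablet): category_id=5 -> matches Sports
  - product 4 (Phone): category_id=NULL, no match -> kept with NULL
  - product 5 (Charger): category_id=4 -> matches Kitchen
All 5 rows appear; 2 have NULL category.

SQL:
SELECT a.name, b.name AS category
FROM products a
LEFT JOIN categories b ON a.category_id = b.id

Result:
name    | category
--------+---------
Lamp    | Kitchen 
Webcam  | NULL    
Tablet  | Sports  
Phone   | NULL    
Charger | Kitchen 


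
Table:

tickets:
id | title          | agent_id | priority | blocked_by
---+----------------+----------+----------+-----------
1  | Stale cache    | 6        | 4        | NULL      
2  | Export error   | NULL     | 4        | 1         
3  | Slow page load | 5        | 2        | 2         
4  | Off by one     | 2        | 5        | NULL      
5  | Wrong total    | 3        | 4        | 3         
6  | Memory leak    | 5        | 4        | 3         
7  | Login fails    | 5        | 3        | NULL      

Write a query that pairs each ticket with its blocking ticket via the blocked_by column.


This is a self-join: tickets is joined to a second copy of itself, matching each row's blocked_by to another row's id. Use LEFT JOIN so rows with blocked_by=NULL are kept.
  - ticket 1 (Stale cache): blocked_by=NULL -> NULL
  - ticket 2 (Export error): blocked_by=1 -> Stale cache
  - ticket 3 (Slow page load): blocked_by=2 -> Export error
  - ticket 4 (Off by one): blocked_by=NULL -> NULL
  - ticket 5 (Wrong total): blocked_by=3 -> Slow page load
  - ticket 6 (Memory leak): blocked_by=3 -> Slow page load
  - ticket 7 (Login fails): blocked_by=NULL -> NULL

SQL:
SELECT a.title AS item, b.title AS blocked_by
FROM tickets a
LEFT JOIN tickets b ON a.blocked_by = b.id

Result:
item           | blocked_by    
---------------+---------------
Stale cache    | NULL          
Export error   | Stale cache   
Slow page load | Export error  
Off by one     | NULL          
Wrong total    | Slow page load
Memory leak    | Slow page load
Login fails    | NULL          


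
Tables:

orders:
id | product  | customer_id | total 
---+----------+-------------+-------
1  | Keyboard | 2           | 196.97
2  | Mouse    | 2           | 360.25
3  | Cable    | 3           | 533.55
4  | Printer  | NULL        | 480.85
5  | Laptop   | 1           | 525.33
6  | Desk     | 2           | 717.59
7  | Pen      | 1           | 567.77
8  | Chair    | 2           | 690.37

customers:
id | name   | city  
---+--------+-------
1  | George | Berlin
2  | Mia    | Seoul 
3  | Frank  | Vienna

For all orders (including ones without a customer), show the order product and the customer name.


LEFT JOIN keeps every row from orders (the left table); where customer_id has no match in customers, the customer columns become NULL. Walk through each order:
  - order 1 (Keyboard): customer_id=2 -> matches Mia
  - order 2 (Mouse): customer_id=2 -> matches Mia
  - order 3 (Cable): customer_id=3 -> matches Frank
  - order 4 (Printer): customer_id=NULL, no match -> kept with NULL
  - order 5 (Laptop): customer_id=1 -> matches George
  - order 6 (Desk): customer_id=2 -> matches Mia
  - order 7 (Pen): customer_id=1 -> matches George
  - order 8 (Chair): customer_id=2 -> matches Mia
All 8 rows appear; 1 has NULL customer.

SQL:
SELECT a.product, b.name AS customer
FROM orders a
LEFT JOIN customers b ON a.customer_id = b.id

Result:
product  | customer
---------+---------
Keyboard | Mia     
Mouse    | Mia     
Cable    | Frank   
Printer  | NULL    
Laptop   | George  
Desk     | Mia     
Pen      | George  
Chair    | Mia     


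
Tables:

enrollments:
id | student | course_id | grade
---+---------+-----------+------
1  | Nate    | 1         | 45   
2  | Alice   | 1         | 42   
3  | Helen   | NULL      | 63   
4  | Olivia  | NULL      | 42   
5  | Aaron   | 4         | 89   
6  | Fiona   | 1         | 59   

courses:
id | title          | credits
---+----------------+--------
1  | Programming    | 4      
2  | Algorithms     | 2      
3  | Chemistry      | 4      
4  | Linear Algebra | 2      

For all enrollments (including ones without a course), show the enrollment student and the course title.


LEFT JOIN keeps every row from enrollments (the left table); where course_id has no match in courses, the course columns become NULL. Walk through each enrollment:
  - enrollment 1 (Nate): course_id=1 -> matches Programming
  - enrollment 2 (Alice): course_id=1 -> matches Programming
  - enrollment 3 (Helen): course_id=NULL, no match -> kept with NULL
  - enrollment 4 (Olivia): course_id=NULL, no match -> kept with NULL
  - enrollment 5 (Aaron): course_id=4 -> matches Linear Algebra
  - enrollment 6 (Fiona): course_id=1 -> matches Programming
All 6 rows appear; 2 have NULL course.

SQL:
SELECT a.student, b.title AS course
FROM enrollments a
LEFT JOIN courses b ON a.course_id = b.id

Result:
student | course        
--------+---------------
Nate    | Programming   
Alice   | Programming   
Helen   | NULL          
Olivia  | NULL          
Aaron   | Linear Algebra
Fiona   | Programming   


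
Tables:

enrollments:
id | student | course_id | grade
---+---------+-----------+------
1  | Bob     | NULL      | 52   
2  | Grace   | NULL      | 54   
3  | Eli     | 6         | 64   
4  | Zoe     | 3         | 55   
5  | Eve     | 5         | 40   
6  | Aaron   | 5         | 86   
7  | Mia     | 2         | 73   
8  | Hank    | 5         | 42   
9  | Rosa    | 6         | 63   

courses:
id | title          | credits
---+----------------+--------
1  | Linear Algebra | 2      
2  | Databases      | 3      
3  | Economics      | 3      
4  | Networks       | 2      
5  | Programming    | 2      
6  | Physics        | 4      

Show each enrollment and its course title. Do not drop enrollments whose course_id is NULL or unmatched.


LEFT JOIN keeps every row from enrollments (the left table); where course_id has no match in courses, the course columns become NULL. Walk through each enrollment:
  - enrollment 1 (Bob): course_id=NULL, no match -> kept with NULL
  - enrollment 2 (Grace): course_id=NULL, no match -> kept with NULL
  - enrollment 3 (Eli): course_id=6 -> matches Physics
  - enrollment 4 (Zoe): course_id=3 -> matches Economics
  - enrollment 5 (Eve): course_id=5 -> matches Programming
  - enrollment 6 (Aaron): course_id=5 -> matches Programming
  - enrollment 7 (Mia): course_id=2 -> matches Databases
  - enrollment 8 (Hank): course_id=5 -> matches Programming
  - enrollment 9 (Rosa): course_id=6 -> matches Physics
All 9 rows appear; 2 have NULL course.

SQL:
SELECT a.student, b.title AS course
FROM enrollments a
LEFT JOIN courses b ON a.course_id = b.id

Result:
student | course     
--------+------------
Bob     | NULL       
Grace   | NULL       
Eli     | Physics    
Zoe     | Economics  
Eve     | Programming
Aaron   | Programming
Mia     | Databases  
Hank    | Programming
Rosa    | Physics    


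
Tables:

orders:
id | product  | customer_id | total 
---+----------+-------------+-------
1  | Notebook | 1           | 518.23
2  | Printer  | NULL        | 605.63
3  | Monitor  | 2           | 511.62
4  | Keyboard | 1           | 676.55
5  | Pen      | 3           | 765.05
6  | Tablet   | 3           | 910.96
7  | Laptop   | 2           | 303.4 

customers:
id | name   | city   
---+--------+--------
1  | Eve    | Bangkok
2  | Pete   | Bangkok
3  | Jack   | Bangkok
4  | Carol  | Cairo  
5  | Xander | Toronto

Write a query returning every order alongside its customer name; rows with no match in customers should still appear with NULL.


LEFT JOIN keeps every row from orders (the left table); where customer_id has no match in customers, the customer columns become NULL. Walk through each order:
  - order 1 (Notebook): customer_id=1 -> matches Eve
  - order 2 (Printer): customer_id=NULL, no match -> kept with NULL
  - order 3 (Monitor): customer_id=2 -> matches Pete
  - order 4 (Keyboard): customer_id=1 -> matches Eve
  - order 5 (Pen): customer_id=3 -> matches Jack
  - order 6 (Tablet): customer_id=3 -> matches Jack
  - order 7 (Laptop): customer_id=2 -> matches Pete
All 7 rows appear; 1 has NULL customer.

SQL:
SELECT a.product, b.name AS customer
FROM orders a
LEFT JOIN customers b ON a.customer_id = b.id

Result:
product  | customer
---------+---------
Notebook | Eve     
Printer  | NULL    
Monitor  | Pete    
Keyboard | Eve     
Pen      | Jack    
Tablet   | Jack    
Laptop   | Pete    


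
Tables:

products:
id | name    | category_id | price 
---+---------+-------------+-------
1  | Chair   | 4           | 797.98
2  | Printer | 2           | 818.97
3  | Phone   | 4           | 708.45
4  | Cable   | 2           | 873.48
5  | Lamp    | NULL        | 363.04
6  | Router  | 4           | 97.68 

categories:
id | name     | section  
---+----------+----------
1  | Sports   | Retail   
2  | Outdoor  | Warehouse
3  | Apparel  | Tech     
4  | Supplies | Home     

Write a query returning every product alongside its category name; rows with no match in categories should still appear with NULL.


LEFT JOIN keeps every row from products (the left table); where category_id has no match in categories, the category columns become NULL. Walk through each product:
  - product 1 (Chair): category_id=4 -> matches Supplies
  - product 2 (Printer): category_id=2 -> matches Outdoor
  - product 3 (Phone): category_id=4 -> matches Supplies
  - product 4 (Cable): category_id=2 -> matches Outdoor
  - product 5 (Lamp): category_id=NULL, no match -> kept with NULL
  - product 6 (Router): category_id=4 -> matches Supplies
All 6 rows appear; 1 has NULL category.

SQL:
SELECT a.name, b.name AS category
FROM products a
LEFT JOIN categories b ON a.category_id = b.id

Result:
name    | category
--------+---------
Chair   | Supplies
Printer | Outdoor 
Phone   | Supplies
Cable   | Outdoor 
Lamp    | NULL    
Router  | Supplies


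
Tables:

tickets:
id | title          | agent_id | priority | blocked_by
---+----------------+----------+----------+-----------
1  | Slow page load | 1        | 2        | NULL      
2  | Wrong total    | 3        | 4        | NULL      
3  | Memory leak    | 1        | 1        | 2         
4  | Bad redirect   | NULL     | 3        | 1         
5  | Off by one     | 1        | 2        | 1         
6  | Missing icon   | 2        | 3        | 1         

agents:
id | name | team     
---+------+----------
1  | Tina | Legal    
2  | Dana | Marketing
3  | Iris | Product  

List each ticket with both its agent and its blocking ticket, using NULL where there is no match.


Two LEFT JOINs from the same base table tickets: one to agents via agent_id, one to tickets itself via blocked_by. Both are LEFT so every ticket is preserved.
Match against agents:
  - ticket 1 (Slow page load): agent_id=1 -> matches Tina
  - ticket 2 (Wrong total): agent_id=3 -> matches Iris
  - ticket 3 (Memory leak): agent_id=1 -> matches Tina
  - ticket 4 (Bad redirect): agent_id=NULL, no match -> kept with NULL
  - ticket 5 (Off by one): agent_id=1 -> matches Tina
  - ticket 6 (Missing icon): agent_id=2 -> matches Dana
Match against tickets (self):
  - ticket 1 (Slow page load): blocked_by=NULL -> NULL
  - ticket 2 (Wrong total): blocked_by=NULL -> NULL
  - ticket 3 (Memory leak): blocked_by=2 -> Wrong total
  - ticket 4 (Bad redirect): blocked_by=1 -> Slow page load
  - ticket 5 (Off by one): blocked_by=1 -> Slow page load
  - ticket 6 (Missing icon): blocked_by=1 -> Slow page load

SQL:
SELECT a.title, b.name AS agent, c.title AS blocked_by
FROM tickets a
LEFT JOIN agents b ON a.agent_id = b.id
LEFT JOIN tickets c ON a.blocked_by = c.id

Result:
title          | agent | blocked_by    
---------------+-------+---------------
Slow page load | Tina  | NULL          
Wrong total    | Iris  | NULL          
Memory leak    | Tina  | Wrong total   
Bad redirect   | NULL  | Slow page load
Off by one     | Tina  | Slow page load
Missing icon   | Dana  | Slow page load
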